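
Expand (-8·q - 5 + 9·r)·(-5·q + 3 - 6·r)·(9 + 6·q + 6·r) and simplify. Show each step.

366·q^2 + 240·q^3 + 258·q^2·r - 81·q + 375·q·r - 306·q·r^2 - 135 + 423·r - 144·r^2 - 324·r^3

(-8·q - 5 + 9·r)·(-5·q + 3 - 6·r)·(9 + 6·q + 6·r)
= (40·q^2 - 24·q + 48·q·r + 25·q - 15 + 30·r - 45·q·r + 27·r - 54·r^2)·(9 + 6·q + 6·r)    [distributive law]
= (40·q^2 + q + 3·q·r - 15 + 57·r - 54·r^2)·(9 + 6·q + 6·r)    [combine like terms]
= 360·q^2 + 240·q^3 + 240·q^2·r + 9·q + 6·q^2 + 6·q·r + 27·q·r + 18·q^2·r + 18·q·r^2 - 135 - 90·q - 90·r + 513·r + 342·q·r + 342·r^2 - 486·r^2 - 324·q·r^2 - 324·r^3    [distributive law]
= 366·q^2 + 240·q^3 + 258·q^2·r - 81·q + 375·q·r - 306·q·r^2 - 135 + 423·r - 144·r^2 - 324·r^3    [combine like terms]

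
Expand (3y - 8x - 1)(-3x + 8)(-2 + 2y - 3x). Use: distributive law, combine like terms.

-176xy - 18xy^2 + 75x^2y - 64y + 48y^2 + 135x^2 - 72x^3 + 146x + 16

(3y - 8x - 1)(-3x + 8)(-2 + 2y - 3x)
= (-9xy + 24y + 24x^2 - 64x + 3x - 8)(-2 + 2y - 3x)    [distributive law]
= (-9xy + 24y + 24x^2 - 61x - 8)(-2 + 2y - 3x)    [combine like terms]
= 18xy - 18xy^2 + 27x^2y - 48y + 48y^2 - 72xy - 48x^2 + 48x^2y - 72x^3 + 122x - 122xy + 183x^2 + 16 - 16y + 24x    [distributive law]
= -176xy - 18xy^2 + 75x^2y - 64y + 48y^2 + 135x^2 - 72x^3 + 146x + 16    [combine like terms]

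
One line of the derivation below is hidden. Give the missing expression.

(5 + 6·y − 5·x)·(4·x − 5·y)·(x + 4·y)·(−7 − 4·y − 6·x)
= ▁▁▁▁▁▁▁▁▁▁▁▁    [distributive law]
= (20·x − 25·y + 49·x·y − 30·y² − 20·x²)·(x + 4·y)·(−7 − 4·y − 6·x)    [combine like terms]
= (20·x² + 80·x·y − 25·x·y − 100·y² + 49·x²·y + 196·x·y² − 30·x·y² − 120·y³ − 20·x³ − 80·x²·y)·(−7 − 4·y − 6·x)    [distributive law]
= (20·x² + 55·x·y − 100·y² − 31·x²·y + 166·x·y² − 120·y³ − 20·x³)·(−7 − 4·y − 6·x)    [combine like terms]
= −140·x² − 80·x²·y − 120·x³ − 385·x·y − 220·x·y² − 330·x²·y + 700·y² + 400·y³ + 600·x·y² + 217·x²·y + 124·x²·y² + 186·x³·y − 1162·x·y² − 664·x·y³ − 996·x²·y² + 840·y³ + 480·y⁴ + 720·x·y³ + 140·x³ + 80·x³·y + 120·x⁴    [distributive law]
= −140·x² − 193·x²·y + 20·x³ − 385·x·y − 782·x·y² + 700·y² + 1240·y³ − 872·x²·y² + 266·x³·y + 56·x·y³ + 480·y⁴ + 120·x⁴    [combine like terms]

Applying distributive law to the line above:

(20·x − 25·y + 24·x·y − 30·y² − 20·x² + 25·x·y)·(x + 4·y)·(−7 − 4·y − 6·x)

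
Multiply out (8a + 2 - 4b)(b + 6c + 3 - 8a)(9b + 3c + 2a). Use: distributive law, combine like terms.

(8a + 2 - 4b)(b + 6c + 3 - 8a)(9b + 3c + 2a)
= (8ab + 48ac + 24a - 64a^2 + 2b + 12c + 6 - 16a - 4b^2 - 24bc - 12b + 32ab)(9b + 3c + 2a)    [distributive law]
= (40ab + 48ac + 8a - 64a^2 - 10b + 12c + 6 - 4b^2 - 24bc)(9b + 3c + 2a)    [combine like terms]
= 360ab^2 + 120abc + 80a^2b + 432abc + 144ac^2 + 96a^2c + 72ab + 24ac + 16a^2 - 576a^2b - 192a^2c - 128a^3 - 90b^2 - 30bc - 20ab + 108bc + 36c^2 + 24ac + 54b + 18c + 12a - 36b^3 - 12b^2c - 8ab^2 - 216b^2c - 72bc^2 - 48abc    [distributive law]
= 352ab^2 + 504abc - 496a^2b + 144ac^2 - 96a^2c + 52ab + 48ac + 16a^2 - 128a^3 - 90b^2 + 78bc + 36c^2 + 54b + 18c + 12a - 36b^3 - 228b^2c - 72bc^2    [combine like terms]

352ab^2 + 504abc - 496a^2b + 144ac^2 - 96a^2c + 52ab + 48ac + 16a^2 - 128a^3 - 90b^2 + 78bc + 36c^2 + 54b + 18c + 12a - 36b^3 - 228b^2c - 72bc^2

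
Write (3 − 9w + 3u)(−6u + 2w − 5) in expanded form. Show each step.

−33u + 51w − 15 + 60uw − 18w² − 18u²

(3 − 9w + 3u)(−6u + 2w − 5)
= −18u + 6w − 15 + 54uw − 18w² + 45w − 18u² + 6uw − 15u    [distributive law]
= −33u + 51w − 15 + 60uw − 18w² − 18u²    [combine like terms]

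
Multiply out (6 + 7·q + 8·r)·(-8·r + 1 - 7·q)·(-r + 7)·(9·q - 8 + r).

-5317·q·r^2 + 2978·r^2 - 920·r^3 + 3173·q·r + 2330·r + 2338·q - 336 - 7476·q^2·r + 539·q^2 + 1057·q^2·r^2 + 688·q·r^3 + 441·q^3·r - 3087·q^3 + 64·r^4

(6 + 7·q + 8·r)·(-8·r + 1 - 7·q)·(-r + 7)·(9·q - 8 + r)
= (-48·r + 6 - 42·q - 56·q·r + 7·q - 49·q^2 - 64·r^2 + 8·r - 56·q·r)·(-r + 7)·(9·q - 8 + r)    [distributive law]
= (-40·r + 6 - 35·q - 112·q·r - 49·q^2 - 64·r^2)·(-r + 7)·(9·q - 8 + r)    [combine like terms]
= (40·r^2 - 280·r - 6·r + 42 + 35·q·r - 245·q + 112·q·r^2 - 784·q·r + 49·q^2·r - 343·q^2 + 64·r^3 - 448·r^2)·(9·q - 8 + r)    [distributive law]
= (-408·r^2 - 286·r + 42 - 749·q·r - 245·q + 112·q·r^2 + 49·q^2·r - 343·q^2 + 64·r^3)·(9·q - 8 + r)    [combine like terms]
= -3672·q·r^2 + 3264·r^2 - 408·r^3 - 2574·q·r + 2288·r - 286·r^2 + 378·q - 336 + 42·r - 6741·q^2·r + 5992·q·r - 749·q·r^2 - 2205·q^2 + 1960·q - 245·q·r + 1008·q^2·r^2 - 896·q·r^2 + 112·q·r^3 + 441·q^3·r - 392·q^2·r + 49·q^2·r^2 - 3087·q^3 + 2744·q^2 - 343·q^2·r + 576·q·r^3 - 512·r^3 + 64·r^4    [distributive law]
= -5317·q·r^2 + 2978·r^2 - 920·r^3 + 3173·q·r + 2330·r + 2338·q - 336 - 7476·q^2·r + 539·q^2 + 1057·q^2·r^2 + 688·q·r^3 + 441·q^3·r - 3087·q^3 + 64·r^4    [combine like terms]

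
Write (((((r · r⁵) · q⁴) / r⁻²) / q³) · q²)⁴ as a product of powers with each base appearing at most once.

(((((r · r⁵) · q⁴) / r⁻²) / q³) · q²)⁴
= (((((r · r⁵) · q⁴) / r⁻²) / q³)⁴) · ((q²)⁴)    [power of a product]
= (((((r · r⁵) · q⁴) / r⁻²)⁴) / ((q³)⁴)) · ((q²)⁴)    [power of a quotient]
= (((((r · r⁵) · q⁴)⁴) / ((r⁻²)⁴)) / ((q³)⁴)) · ((q²)⁴)    [power of a quotient]
= (((((r · r⁵)⁴) · ((q⁴)⁴)) / ((r⁻²)⁴)) / ((q³)⁴)) · ((q²)⁴)    [power of a product]
= (((((r⁴) · ((r⁵)⁴)) · ((q⁴)⁴)) / ((r⁻²)⁴)) / ((q³)⁴)) · ((q²)⁴)    [power of a product]
= ((((r⁴ · r²⁰) · ((q⁴)⁴)) / ((r⁻²)⁴)) / ((q³)⁴)) · ((q²)⁴)    [power of a power]
= (((r²⁴ · ((q⁴)⁴)) / ((r⁻²)⁴)) / ((q³)⁴)) · ((q²)⁴)    [product of powers]
= (((r²⁴ · q¹⁶) / ((r⁻²)⁴)) / ((q³)⁴)) · ((q²)⁴)    [power of a power]
= (((r²⁴ · q¹⁶) / r⁻⁸) / ((q³)⁴)) · ((q²)⁴)    [power of a power]
= (((r²⁴ · q¹⁶) / r⁻⁸) / q¹²) · ((q²)⁴)    [power of a power]
= (((r²⁴ · q¹⁶) / r⁻⁸) / q¹²) · q⁸    [power of a power]
= q¹²r³²    [quotient of powers; product of powers]

q¹²r³²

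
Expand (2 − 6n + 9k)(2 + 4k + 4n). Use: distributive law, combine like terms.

(2 − 6n + 9k)(2 + 4k + 4n)
= 4 + 8k + 8n − 12n − 24kn − 24n^2 + 18k + 36k^2 + 36kn    [distributive law]
= 4 + 26k − 4n + 12kn − 24n^2 + 36k^2    [combine like terms]

4 + 26k − 4n + 12kn − 24n^2 + 36k^2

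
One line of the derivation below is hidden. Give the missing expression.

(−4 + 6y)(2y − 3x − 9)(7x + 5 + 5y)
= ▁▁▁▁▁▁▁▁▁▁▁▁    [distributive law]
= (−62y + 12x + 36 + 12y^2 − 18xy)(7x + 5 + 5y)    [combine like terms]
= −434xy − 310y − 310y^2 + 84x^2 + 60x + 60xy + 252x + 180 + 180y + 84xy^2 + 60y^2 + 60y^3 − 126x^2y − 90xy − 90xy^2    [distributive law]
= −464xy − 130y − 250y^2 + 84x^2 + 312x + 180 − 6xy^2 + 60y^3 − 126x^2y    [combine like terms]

By distributive law:

(−8y + 12x + 36 + 12y^2 − 18xy − 54y)(7x + 5 + 5y)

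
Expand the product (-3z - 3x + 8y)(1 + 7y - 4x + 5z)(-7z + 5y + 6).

(-3z - 3x + 8y)(1 + 7y - 4x + 5z)(-7z + 5y + 6)
= (-3z - 21yz + 12xz - 15z^2 - 3x - 21xy + 12x^2 - 15xz + 8y + 56y^2 - 32xy + 40yz)(-7z + 5y + 6)    [distributive law]
= (-3z + 19yz - 3xz - 15z^2 - 3x - 53xy + 12x^2 + 8y + 56y^2)(-7z + 5y + 6)    [combine like terms]
= 21z^2 - 15yz - 18z - 133yz^2 + 95y^2z + 114yz + 21xz^2 - 15xyz - 18xz + 105z^3 - 75yz^2 - 90z^2 + 21xz - 15xy - 18x + 371xyz - 265xy^2 - 318xy - 84x^2z + 60x^2y + 72x^2 - 56yz + 40y^2 + 48y - 392y^2z + 280y^3 + 336y^2    [distributive law]
= -69z^2 + 43yz - 18z - 208yz^2 - 297y^2z + 21xz^2 + 356xyz + 3xz + 105z^3 - 333xy - 18x - 265xy^2 - 84x^2z + 60x^2y + 72x^2 + 376y^2 + 48y + 280y^3    [combine like terms]

-69z^2 + 43yz - 18z - 208yz^2 - 297y^2z + 21xz^2 + 356xyz + 3xz + 105z^3 - 333xy - 18x - 265xy^2 - 84x^2z + 60x^2y + 72x^2 + 376y^2 + 48y + 280y^3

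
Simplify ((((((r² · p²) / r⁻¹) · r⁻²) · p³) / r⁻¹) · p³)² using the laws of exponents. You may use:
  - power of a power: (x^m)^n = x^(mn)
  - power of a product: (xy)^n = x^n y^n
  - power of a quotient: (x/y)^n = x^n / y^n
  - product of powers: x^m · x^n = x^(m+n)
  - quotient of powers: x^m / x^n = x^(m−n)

((((((r² · p²) / r⁻¹) · r⁻²) · p³) / r⁻¹) · p³)²
= ((((((r² · p²) / r⁻¹) · r⁻²) · p³) / r⁻¹)²) · ((p³)²)    [power of a product]
= ((((((r² · p²) / r⁻¹) · r⁻²) · p³)²) / ((r⁻¹)²)) · ((p³)²)    [power of a quotient]
= ((((((r² · p²) / r⁻¹) · r⁻²)²) · ((p³)²)) / ((r⁻¹)²)) · ((p³)²)    [power of a product]
= ((((((r² · p²) / r⁻¹)²) · ((r⁻²)²)) · ((p³)²)) / ((r⁻¹)²)) · ((p³)²)    [power of a product]
= ((((((r² · p²)²) / ((r⁻¹)²)) · ((r⁻²)²)) · ((p³)²)) / ((r⁻¹)²)) · ((p³)²)    [power of a quotient]
= (((((((r²)²) · ((p²)²)) / ((r⁻¹)²)) · ((r⁻²)²)) · ((p³)²)) / ((r⁻¹)²)) · ((p³)²)    [power of a product]
= (((((r⁴ · ((p²)²)) / ((r⁻¹)²)) · ((r⁻²)²)) · ((p³)²)) / ((r⁻¹)²)) · ((p³)²)    [power of a power]
= (((((r⁴ · p⁴) / ((r⁻¹)²)) · ((r⁻²)²)) · ((p³)²)) / ((r⁻¹)²)) · ((p³)²)    [power of a power]
= (((((r⁴ · p⁴) / r⁻²) · ((r⁻²)²)) · ((p³)²)) / ((r⁻¹)²)) · ((p³)²)    [power of a power]
= (((((r⁴ · p⁴) / r⁻²) · r⁻⁴) · ((p³)²)) / ((r⁻¹)²)) · ((p³)²)    [power of a power]
= (((((r⁴ · p⁴) / r⁻²) · r⁻⁴) · p⁶) / ((r⁻¹)²)) · ((p³)²)    [power of a power]
= (((((r⁴ · p⁴) / r⁻²) · r⁻⁴) · p⁶) / r⁻²) · ((p³)²)    [power of a power]
= (((((r⁴ · p⁴) / r⁻²) · r⁻⁴) · p⁶) / r⁻²) · p⁶    [power of a power]
= p¹⁶r⁴    [quotient of powers; product of powers]

p¹⁶r⁴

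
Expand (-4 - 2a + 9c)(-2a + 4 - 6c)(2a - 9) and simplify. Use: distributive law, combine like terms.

(-4 - 2a + 9c)(-2a + 4 - 6c)(2a - 9)
= (8a - 16 + 24c + 4a^2 - 8a + 12ac - 18ac + 36c - 54c^2)(2a - 9)    [distributive law]
= (-16 + 60c + 4a^2 - 6ac - 54c^2)(2a - 9)    [combine like terms]
= -32a + 144 + 120ac - 540c + 8a^3 - 36a^2 - 12a^2c + 54ac - 108ac^2 + 486c^2    [distributive law]
= -32a + 144 + 174ac - 540c + 8a^3 - 36a^2 - 12a^2c - 108ac^2 + 486c^2    [combine like terms]

-32a + 144 + 174ac - 540c + 8a^3 - 36a^2 - 12a^2c - 108ac^2 + 486c^2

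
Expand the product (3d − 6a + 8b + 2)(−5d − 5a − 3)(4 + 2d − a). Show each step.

−98d^2 − 30d^3 + 45ad^2 + 95ad + 45a^2d − 88d + 112a^2 − 30a^3 + 38a − 208bd − 80bd^2 − 40abd − 136ab + 40a^2b − 96b − 24

(3d − 6a + 8b + 2)(−5d − 5a − 3)(4 + 2d − a)
= (−15d^2 − 15ad − 9d + 30ad + 30a^2 + 18a − 40bd − 40ab − 24b − 10d − 10a − 6)(4 + 2d − a)    [distributive law]
= (−15d^2 + 15ad − 19d + 30a^2 + 8a − 40bd − 40ab − 24b − 6)(4 + 2d − a)    [combine like terms]
= −60d^2 − 30d^3 + 15ad^2 + 60ad + 30ad^2 − 15a^2d − 76d − 38d^2 + 19ad + 120a^2 + 60a^2d − 30a^3 + 32a + 16ad − 8a^2 − 160bd − 80bd^2 + 40abd − 160ab − 80abd + 40a^2b − 96b − 48bd + 24ab − 24 − 12d + 6a    [distributive law]
= −98d^2 − 30d^3 + 45ad^2 + 95ad + 45a^2d − 88d + 112a^2 − 30a^3 + 38a − 208bd − 80bd^2 − 40abd − 136ab + 40a^2b − 96b − 24    [combine like terms]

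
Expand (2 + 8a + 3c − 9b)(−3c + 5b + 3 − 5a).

(2 + 8a + 3c − 9b)(−3c + 5b + 3 − 5a)
= −6c + 10b + 6 − 10a − 24ac + 40ab + 24a − 40a^2 − 9c^2 + 15bc + 9c − 15ac + 27bc − 45b^2 − 27b + 45ab    [distributive law]
= 3c − 17b + 6 + 14a − 39ac + 85ab − 40a^2 − 9c^2 + 42bc − 45b^2    [combine like terms]

3c − 17b + 6 + 14a − 39ac + 85ab − 40a^2 − 9c^2 + 42bc − 45b^2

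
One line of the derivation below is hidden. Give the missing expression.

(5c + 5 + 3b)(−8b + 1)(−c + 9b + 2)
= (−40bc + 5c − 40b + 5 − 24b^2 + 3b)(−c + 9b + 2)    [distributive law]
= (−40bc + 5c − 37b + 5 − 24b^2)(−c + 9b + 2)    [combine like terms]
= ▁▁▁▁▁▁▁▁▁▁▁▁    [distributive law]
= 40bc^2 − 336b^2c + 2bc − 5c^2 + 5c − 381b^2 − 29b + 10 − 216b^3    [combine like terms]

Applying distributive law to the line above:

40bc^2 − 360b^2c − 80bc − 5c^2 + 45bc + 10c + 37bc − 333b^2 − 74b − 5c + 45b + 10 + 24b^2c − 216b^3 − 48b^2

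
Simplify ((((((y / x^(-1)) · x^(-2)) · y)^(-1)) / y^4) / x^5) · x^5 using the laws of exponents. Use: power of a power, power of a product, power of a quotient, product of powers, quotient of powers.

x·y^(-6)

((((((y / x^(-1)) · x^(-2)) · y)^(-1)) / y^4) / x^5) · x^5
= ((((((y / x^(-1)) · x^(-2))^(-1)) · (y^(-1))) / y^4) / x^5) · x^5    [power of a product]
= ((((((y / x^(-1))^(-1)) · ((x^(-2))^(-1))) · (y^(-1))) / y^4) / x^5) · x^5    [power of a product]
= ((((((y^(-1)) / ((x^(-1))^(-1))) · ((x^(-2))^(-1))) · (y^(-1))) / y^4) / x^5) · x^5    [power of a quotient]
= (((((y^(-1) / x) · ((x^(-2))^(-1))) · (y^(-1))) / y^4) / x^5) · x^5    [power of a power]
= (((((y^(-1) / x) · x^2) · (y^(-1))) / y^4) / x^5) · x^5    [power of a power]
= x·y^(-6)    [quotient of powers; product of powers]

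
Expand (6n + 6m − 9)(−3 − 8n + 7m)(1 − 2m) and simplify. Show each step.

54n − 114mn − 48n^2 + 96mn^2 + 12m^2n − 135m + 204m^2 − 84m^3 + 27

(6n + 6m − 9)(−3 − 8n + 7m)(1 − 2m)
= (−18n − 48n^2 + 42mn − 18m − 48mn + 42m^2 + 27 + 72n − 63m)(1 − 2m)    [distributive law]
= (54n − 48n^2 − 6mn − 81m + 42m^2 + 27)(1 − 2m)    [combine like terms]
= 54n − 108mn − 48n^2 + 96mn^2 − 6mn + 12m^2n − 81m + 162m^2 + 42m^2 − 84m^3 + 27 − 54m    [distributive law]
= 54n − 114mn − 48n^2 + 96mn^2 + 12m^2n − 135m + 204m^2 − 84m^3 + 27    [combine like terms]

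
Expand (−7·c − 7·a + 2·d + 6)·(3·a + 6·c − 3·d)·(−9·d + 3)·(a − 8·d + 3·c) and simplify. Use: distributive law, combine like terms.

(−7·c − 7·a + 2·d + 6)·(3·a + 6·c − 3·d)·(−9·d + 3)·(a − 8·d + 3·c)
= (−21·a·c − 42·c² + 21·c·d − 21·a² − 42·a·c + 21·a·d + 6·a·d + 12·c·d − 6·d² + 18·a + 36·c − 18·d)·(−9·d + 3)·(a − 8·d + 3·c)    [distributive law]
= (−63·a·c − 42·c² + 33·c·d − 21·a² + 27·a·d − 6·d² + 18·a + 36·c − 18·d)·(−9·d + 3)·(a − 8·d + 3·c)    [combine like terms]
= (567·a·c·d − 189·a·c + 378·c²·d − 126·c² − 297·c·d² + 99·c·d + 189·a²·d − 63·a² − 243·a·d² + 81·a·d + 54·d³ − 18·d² − 162·a·d + 54·a − 324·c·d + 108·c + 162·d² − 54·d)·(a − 8·d + 3·c)    [distributive law]
= (567·a·c·d − 189·a·c + 378·c²·d − 126·c² − 297·c·d² − 225·c·d + 189·a²·d − 63·a² − 243·a·d² − 81·a·d + 54·d³ + 144·d² + 54·a + 108·c − 54·d)·(a − 8·d + 3·c)    [combine like terms]
= 567·a²·c·d − 4536·a·c·d² + 1701·a·c²·d − 189·a²·c + 1512·a·c·d − 567·a·c² + 378·a·c²·d − 3024·c²·d² + 1134·c³·d − 126·a·c² + 1008·c²·d − 378·c³ − 297·a·c·d² + 2376·c·d³ − 891·c²·d² − 225·a·c·d + 1800·c·d² − 675·c²·d + 189·a³·d − 1512·a²·d² + 567·a²·c·d − 63·a³ + 504·a²·d − 189·a²·c − 243·a²·d² + 1944·a·d³ − 729·a·c·d² − 81·a²·d + 648·a·d² − 243·a·c·d + 54·a·d³ − 432·d⁴ + 162·c·d³ + 144·a·d² − 1152·d³ + 432·c·d² + 54·a² − 432·a·d + 162·a·c + 108·a·c − 864·c·d + 324·c² − 54·a·d + 432·d² − 162·c·d    [distributive law]
= 1134·a²·c·d − 5562·a·c·d² + 2079·a·c²·d − 378·a²·c + 1044·a·c·d − 693·a·c² − 3915·c²·d² + 1134·c³·d + 333·c²·d − 378·c³ + 2538·c·d³ + 2232·c·d² + 189·a³·d − 1755·a²·d² − 63·a³ + 423·a²·d + 1998·a·d³ + 792·a·d² − 432·d⁴ − 1152·d³ + 54·a² − 486·a·d + 270·a·c − 1026·c·d + 324·c² + 432·d²    [combine like terms]

1134·a²·c·d − 5562·a·c·d² + 2079·a·c²·d − 378·a²·c + 1044·a·c·d − 693·a·c² − 3915·c²·d² + 1134·c³·d + 333·c²·d − 378·c³ + 2538·c·d³ + 2232·c·d² + 189·a³·d − 1755·a²·d² − 63·a³ + 423·a²·d + 1998·a·d³ + 792·a·d² − 432·d⁴ − 1152·d³ + 54·a² − 486·a·d + 270·a·c − 1026·c·d + 324·c² + 432·d²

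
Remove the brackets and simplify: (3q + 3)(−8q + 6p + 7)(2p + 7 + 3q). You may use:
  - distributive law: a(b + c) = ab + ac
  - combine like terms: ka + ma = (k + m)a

6pq² − 177q² − 72q³ + 36p²q + 174pq + 42q + 36p² + 168p + 147

(3q + 3)(−8q + 6p + 7)(2p + 7 + 3q)
= (−24q² + 18pq + 21q − 24q + 18p + 21)(2p + 7 + 3q)    [distributive law]
= (−24q² + 18pq − 3q + 18p + 21)(2p + 7 + 3q)    [combine like terms]
= −48pq² − 168q² − 72q³ + 36p²q + 126pq + 54pq² − 6pq − 21q − 9q² + 36p² + 126p + 54pq + 42p + 147 + 63q    [distributive law]
= 6pq² − 177q² − 72q³ + 36p²q + 174pq + 42q + 36p² + 168p + 147    [combine like terms]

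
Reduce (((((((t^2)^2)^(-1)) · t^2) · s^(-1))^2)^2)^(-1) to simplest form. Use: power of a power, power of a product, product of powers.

s^4·t^8

(((((((t^2)^2)^(-1)) · t^2) · s^(-1))^2)^2)^(-1)
= ((((((t^2)^2)^(-1)) · t^2) · s^(-1))^2)^(-2)    [power of a power]
= (((((t^2)^2)^(-1)) · t^2) · s^(-1))^(-4)    [power of a power]
= (((((t^2)^2)^(-1)) · t^2)^(-4)) · ((s^(-1))^(-4))    [power of a product]
= (((((t^2)^2)^(-1))^(-4)) · ((t^2)^(-4))) · ((s^(-1))^(-4))    [power of a product]
= ((((t^2)^2)^4) · ((t^2)^(-4))) · ((s^(-1))^(-4))    [power of a power]
= (((t^2)^8) · ((t^2)^(-4))) · ((s^(-1))^(-4))    [power of a power]
= (t^16 · ((t^2)^(-4))) · ((s^(-1))^(-4))    [power of a power]
= (t^16 · t^(-8)) · ((s^(-1))^(-4))    [power of a power]
= t^8 · ((s^(-1))^(-4))    [product of powers]
= t^8 · s^4    [power of a power]
= s^4·t^8    [rearrange]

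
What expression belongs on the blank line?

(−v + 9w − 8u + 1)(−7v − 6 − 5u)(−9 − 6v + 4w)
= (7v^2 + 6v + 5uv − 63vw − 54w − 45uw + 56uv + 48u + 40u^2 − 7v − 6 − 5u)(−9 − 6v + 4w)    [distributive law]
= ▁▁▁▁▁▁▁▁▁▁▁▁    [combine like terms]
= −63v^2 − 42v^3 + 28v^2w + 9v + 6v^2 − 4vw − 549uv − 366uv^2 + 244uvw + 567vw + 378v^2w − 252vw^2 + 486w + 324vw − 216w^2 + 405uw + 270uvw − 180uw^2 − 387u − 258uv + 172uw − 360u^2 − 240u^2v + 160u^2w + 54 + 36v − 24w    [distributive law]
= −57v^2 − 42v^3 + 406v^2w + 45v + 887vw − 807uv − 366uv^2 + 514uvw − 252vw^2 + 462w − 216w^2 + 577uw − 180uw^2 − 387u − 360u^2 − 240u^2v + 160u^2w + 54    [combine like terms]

Applying combine like terms to the line above:

(7v^2 − v + 61uv − 63vw − 54w − 45uw + 43u + 40u^2 − 6)(−9 − 6v + 4w)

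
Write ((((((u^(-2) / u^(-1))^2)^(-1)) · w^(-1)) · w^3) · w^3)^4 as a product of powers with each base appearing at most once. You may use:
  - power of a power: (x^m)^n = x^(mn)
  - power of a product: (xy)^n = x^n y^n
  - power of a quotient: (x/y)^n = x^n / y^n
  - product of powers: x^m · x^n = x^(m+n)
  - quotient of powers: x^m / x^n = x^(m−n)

u^8w^20

((((((u^(-2) / u^(-1))^2)^(-1)) · w^(-1)) · w^3) · w^3)^4
= ((((((u^(-2) / u^(-1))^2)^(-1)) · w^(-1)) · w^3)^4) · ((w^3)^4)    [power of a product]
= ((((((u^(-2) / u^(-1))^2)^(-1)) · w^(-1))^4) · ((w^3)^4)) · ((w^3)^4)    [power of a product]
= ((((((u^(-2) / u^(-1))^2)^(-1))^4) · ((w^(-1))^4)) · ((w^3)^4)) · ((w^3)^4)    [power of a product]
= (((((u^(-2) / u^(-1))^2)^(-4)) · ((w^(-1))^4)) · ((w^3)^4)) · ((w^3)^4)    [power of a power]
= ((((u^(-2) / u^(-1))^(-8)) · ((w^(-1))^4)) · ((w^3)^4)) · ((w^3)^4)    [power of a power]
= (((((u^(-2))^(-8)) / ((u^(-1))^(-8))) · ((w^(-1))^4)) · ((w^3)^4)) · ((w^3)^4)    [power of a quotient]
= (((u^16 / ((u^(-1))^(-8))) · ((w^(-1))^4)) · ((w^3)^4)) · ((w^3)^4)    [power of a power]
= (((u^16 / u^8) · ((w^(-1))^4)) · ((w^3)^4)) · ((w^3)^4)    [power of a power]
= ((u^8 · ((w^(-1))^4)) · ((w^3)^4)) · ((w^3)^4)    [quotient of powers]
= ((u^8 · w^(-4)) · ((w^3)^4)) · ((w^3)^4)    [power of a power]
= ((u^8 · w^(-4)) · w^12) · ((w^3)^4)    [power of a power]
= ((u^8 · w^(-4)) · w^12) · w^12    [power of a power]
= u^8w^20    [product of powers]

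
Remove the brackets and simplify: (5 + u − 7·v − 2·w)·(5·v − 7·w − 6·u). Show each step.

25·v − 35·w − 30·u + 47·u·v + 5·u·w − 6·u^2 − 35·v^2 + 39·v·w + 14·w^2

(5 + u − 7·v − 2·w)·(5·v − 7·w − 6·u)
= 25·v − 35·w − 30·u + 5·u·v − 7·u·w − 6·u^2 − 35·v^2 + 49·v·w + 42·u·v − 10·v·w + 14·w^2 + 12·u·w    [distributive law]
= 25·v − 35·w − 30·u + 47·u·v + 5·u·w − 6·u^2 − 35·v^2 + 39·v·w + 14·w^2    [combine like terms]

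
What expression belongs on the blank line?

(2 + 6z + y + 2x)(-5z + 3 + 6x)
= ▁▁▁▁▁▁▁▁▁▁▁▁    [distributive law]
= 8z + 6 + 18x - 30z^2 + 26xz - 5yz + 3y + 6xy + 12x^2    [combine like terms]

After distributive law, the bracketed line is:

-10z + 6 + 12x - 30z^2 + 18z + 36xz - 5yz + 3y + 6xy - 10xz + 6x + 12x^2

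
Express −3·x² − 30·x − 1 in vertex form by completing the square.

−3·x² − 30·x − 1
= −3(x² + 10·x) − 1    [factor out -3 from the x-terms]
= −3(x² + 10·x + 25 − 25) − 1    [add and subtract 25 inside the bracket]
= −3(x + 5)² + 75 − 1    [perfect-square identity]
= −3(x + 5)² + 74    [combine constants]

−3(x + 5)² + 74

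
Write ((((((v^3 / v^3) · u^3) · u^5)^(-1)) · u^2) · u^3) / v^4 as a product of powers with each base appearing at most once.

((((((v^3 / v^3) · u^3) · u^5)^(-1)) · u^2) · u^3) / v^4
= ((((((v^3 / v^3) · u^3)^(-1)) · ((u^5)^(-1))) · u^2) · u^3) / v^4    [power of a product]
= ((((((v^3 / v^3)^(-1)) · ((u^3)^(-1))) · ((u^5)^(-1))) · u^2) · u^3) / v^4    [power of a product]
= (((((((v^3)^(-1)) / ((v^3)^(-1))) · ((u^3)^(-1))) · ((u^5)^(-1))) · u^2) · u^3) / v^4    [power of a quotient]
= (((((v^(-3) / ((v^3)^(-1))) · ((u^3)^(-1))) · ((u^5)^(-1))) · u^2) · u^3) / v^4    [power of a power]
= (((((v^(-3) / v^(-3)) · ((u^3)^(-1))) · ((u^5)^(-1))) · u^2) · u^3) / v^4    [power of a power]
= ((((v^0 · ((u^3)^(-1))) · ((u^5)^(-1))) · u^2) · u^3) / v^4    [quotient of powers]
= ((((v^0 · u^(-3)) · ((u^5)^(-1))) · u^2) · u^3) / v^4    [power of a power]
= ((((v^0 · u^(-3)) · u^(-5)) · u^2) · u^3) / v^4    [power of a power]
= u^(-3)v^(-4)    [quotient of powers; product of powers]

u^(-3)v^(-4)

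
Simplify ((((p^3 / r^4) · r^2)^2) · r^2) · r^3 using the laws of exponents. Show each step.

((((p^3 / r^4) · r^2)^2) · r^2) · r^3
= ((((p^3 / r^4)^2) · ((r^2)^2)) · r^2) · r^3    [power of a product]
= (((((p^3)^2) / ((r^4)^2)) · ((r^2)^2)) · r^2) · r^3    [power of a quotient]
= (((p^6 / ((r^4)^2)) · ((r^2)^2)) · r^2) · r^3    [power of a power]
= (((p^6 / r^8) · ((r^2)^2)) · r^2) · r^3    [power of a power]
= (((p^6 / r^8) · r^4) · r^2) · r^3    [power of a power]
= p^6r    [quotient of powers; product of powers]

p^6r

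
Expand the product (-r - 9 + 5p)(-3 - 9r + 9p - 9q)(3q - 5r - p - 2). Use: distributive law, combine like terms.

(-r - 9 + 5p)(-3 - 9r + 9p - 9q)(3q - 5r - p - 2)
= (3r + 9r² - 9pr + 9qr + 27 + 81r - 81p + 81q - 15p - 45pr + 45p² - 45pq)(3q - 5r - p - 2)    [distributive law]
= (84r + 9r² - 54pr + 9qr + 27 - 96p + 81q + 45p² - 45pq)(3q - 5r - p - 2)    [combine like terms]
= 252qr - 420r² - 84pr - 168r + 27qr² - 45r³ - 9pr² - 18r² - 162pqr + 270pr² + 54p²r + 108pr + 27q²r - 45qr² - 9pqr - 18qr + 81q - 135r - 27p - 54 - 288pq + 480pr + 96p² + 192p + 243q² - 405qr - 81pq - 162q + 135p²q - 225p²r - 45p³ - 90p² - 135pq² + 225pqr + 45p²q + 90pq    [distributive law]
= -171qr - 438r² + 504pr - 303r - 18qr² - 45r³ + 261pr² + 54pqr - 171p²r + 27q²r - 81q + 165p - 54 - 279pq + 6p² + 243q² + 180p²q - 45p³ - 135pq²    [combine like terms]

-171qr - 438r² + 504pr - 303r - 18qr² - 45r³ + 261pr² + 54pqr - 171p²r + 27q²r - 81q + 165p - 54 - 279pq + 6p² + 243q² + 180p²q - 45p³ - 135pq²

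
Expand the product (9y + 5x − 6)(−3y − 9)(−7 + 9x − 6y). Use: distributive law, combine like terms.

(9y + 5x − 6)(−3y − 9)(−7 + 9x − 6y)
= (−27y^2 − 81y − 15xy − 45x + 18y + 54)(−7 + 9x − 6y)    [distributive law]
= (−27y^2 − 63y − 15xy − 45x + 54)(−7 + 9x − 6y)    [combine like terms]
= 189y^2 − 243xy^2 + 162y^3 + 441y − 567xy + 378y^2 + 105xy − 135x^2y + 90xy^2 + 315x − 405x^2 + 270xy − 378 + 486x − 324y    [distributive law]
= 567y^2 − 153xy^2 + 162y^3 + 117y − 192xy − 135x^2y + 801x − 405x^2 − 378    [combine like terms]

567y^2 − 153xy^2 + 162y^3 + 117y − 192xy − 135x^2y + 801x − 405x^2 − 378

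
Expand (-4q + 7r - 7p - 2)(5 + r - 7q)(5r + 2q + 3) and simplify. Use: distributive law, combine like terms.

-123qr + 72q² - 38q - 251qr² + 34q²r + 56q³ + 186r² + 49r + 35r³ - 196pr + 77pq - 105p - 35pr² + 231pqr + 98pq² - 30

(-4q + 7r - 7p - 2)(5 + r - 7q)(5r + 2q + 3)
= (-20q - 4qr + 28q² + 35r + 7r² - 49qr - 35p - 7pr + 49pq - 10 - 2r + 14q)(5r + 2q + 3)    [distributive law]
= (-6q - 53qr + 28q² + 33r + 7r² - 35p - 7pr + 49pq - 10)(5r + 2q + 3)    [combine like terms]
= -30qr - 12q² - 18q - 265qr² - 106q²r - 159qr + 140q²r + 56q³ + 84q² + 165r² + 66qr + 99r + 35r³ + 14qr² + 21r² - 175pr - 70pq - 105p - 35pr² - 14pqr - 21pr + 245pqr + 98pq² + 147pq - 50r - 20q - 30    [distributive law]
= -123qr + 72q² - 38q - 251qr² + 34q²r + 56q³ + 186r² + 49r + 35r³ - 196pr + 77pq - 105p - 35pr² + 231pqr + 98pq² - 30    [combine like terms]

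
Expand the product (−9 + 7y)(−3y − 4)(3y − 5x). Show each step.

−3y^2 + 5xy + 108y − 180x − 63y^3 + 105xy^2

(−9 + 7y)(−3y − 4)(3y − 5x)
= (27y + 36 − 21y^2 − 28y)(3y − 5x)    [distributive law]
= (−y + 36 − 21y^2)(3y − 5x)    [combine like terms]
= −3y^2 + 5xy + 108y − 180x − 63y^3 + 105xy^2    [distributive law]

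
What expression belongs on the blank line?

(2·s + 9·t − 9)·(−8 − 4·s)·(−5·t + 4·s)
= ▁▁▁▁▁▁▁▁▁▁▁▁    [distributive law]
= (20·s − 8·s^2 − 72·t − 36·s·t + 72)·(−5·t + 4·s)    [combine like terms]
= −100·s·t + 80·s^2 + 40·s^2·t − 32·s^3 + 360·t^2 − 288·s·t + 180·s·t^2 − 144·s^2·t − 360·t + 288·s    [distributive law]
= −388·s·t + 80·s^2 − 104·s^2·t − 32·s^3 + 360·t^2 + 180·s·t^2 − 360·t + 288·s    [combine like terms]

Applying distributive law to the line above:

(−16·s − 8·s^2 − 72·t − 36·s·t + 72 + 36·s)·(−5·t + 4·s)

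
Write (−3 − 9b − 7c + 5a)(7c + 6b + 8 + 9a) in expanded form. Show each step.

−77c − 90b − 24 + 13a − 105bc − 54b^2 − 51ab − 49c^2 − 28ac + 45a^2

(−3 − 9b − 7c + 5a)(7c + 6b + 8 + 9a)
= −21c − 18b − 24 − 27a − 63bc − 54b^2 − 72b − 81ab − 49c^2 − 42bc − 56c − 63ac + 35ac + 30ab + 40a + 45a^2    [distributive law]
= −77c − 90b − 24 + 13a − 105bc − 54b^2 − 51ab − 49c^2 − 28ac + 45a^2    [combine like terms]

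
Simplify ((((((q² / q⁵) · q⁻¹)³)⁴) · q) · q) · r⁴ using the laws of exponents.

q⁻⁴⁶r⁴

((((((q² / q⁵) · q⁻¹)³)⁴) · q) · q) · r⁴
= (((((q² / q⁵) · q⁻¹)¹²) · q) · q) · r⁴    [power of a power]
= (((((q² / q⁵)¹²) · ((q⁻¹)¹²)) · q) · q) · r⁴    [power of a product]
= ((((((q²)¹²) / ((q⁵)¹²)) · ((q⁻¹)¹²)) · q) · q) · r⁴    [power of a quotient]
= ((((q²⁴ / ((q⁵)¹²)) · ((q⁻¹)¹²)) · q) · q) · r⁴    [power of a power]
= ((((q²⁴ / q⁶⁰) · ((q⁻¹)¹²)) · q) · q) · r⁴    [power of a power]
= (((q⁻³⁶ · ((q⁻¹)¹²)) · q) · q) · r⁴    [quotient of powers]
= (((q⁻³⁶ · q⁻¹²) · q) · q) · r⁴    [power of a power]
= ((q⁻⁴⁸ · q) · q) · r⁴    [product of powers]
= (q⁻⁴⁷ · q) · r⁴    [product of powers]
= q⁻⁴⁶ · r⁴    [product of powers]
= q⁻⁴⁶r⁴    [rearrange]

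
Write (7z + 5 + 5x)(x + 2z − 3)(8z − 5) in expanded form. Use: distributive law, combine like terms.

(7z + 5 + 5x)(x + 2z − 3)(8z − 5)
= (7xz + 14z² − 21z + 5x + 10z − 15 + 5x² + 10xz − 15x)(8z − 5)    [distributive law]
= (17xz + 14z² − 11z − 10x − 15 + 5x²)(8z − 5)    [combine like terms]
= 136xz² − 85xz + 112z³ − 70z² − 88z² + 55z − 80xz + 50x − 120z + 75 + 40x²z − 25x²    [distributive law]
= 136xz² − 165xz + 112z³ − 158z² − 65z + 50x + 75 + 40x²z − 25x²    [combine like terms]

136xz² − 165xz + 112z³ − 158z² − 65z + 50x + 75 + 40x²z − 25x²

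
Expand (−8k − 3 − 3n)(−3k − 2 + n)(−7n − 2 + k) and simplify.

−167k^2n − 23k^2 + 24k^3 − 174kn − 44k − 10kn^2 − 48n − 12 − 15n^2 + 21n^3

(−8k − 3 − 3n)(−3k − 2 + n)(−7n − 2 + k)
= (24k^2 + 16k − 8kn + 9k + 6 − 3n + 9kn + 6n − 3n^2)(−7n − 2 + k)    [distributive law]
= (24k^2 + 25k + kn + 6 + 3n − 3n^2)(−7n − 2 + k)    [combine like terms]
= −168k^2n − 48k^2 + 24k^3 − 175kn − 50k + 25k^2 − 7kn^2 − 2kn + k^2n − 42n − 12 + 6k − 21n^2 − 6n + 3kn + 21n^3 + 6n^2 − 3kn^2    [distributive law]
= −167k^2n − 23k^2 + 24k^3 − 174kn − 44k − 10kn^2 − 48n − 12 − 15n^2 + 21n^3    [combine like terms]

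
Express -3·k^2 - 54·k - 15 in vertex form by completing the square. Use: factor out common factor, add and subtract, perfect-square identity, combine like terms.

-3·k^2 - 54·k - 15
= -3(k^2 + 18·k) - 15    [factor out -3 from the k-terms]
= -3(k^2 + 18·k + 81 - 81) - 15    [add and subtract 81 inside the bracket]
= -3(k + 9)^2 + 243 - 15    [perfect-square identity]
= -3(k + 9)^2 + 228    [combine constants]

-3(k + 9)^2 + 228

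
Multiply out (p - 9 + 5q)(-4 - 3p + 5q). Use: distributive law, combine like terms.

(p - 9 + 5q)(-4 - 3p + 5q)
= -4p - 3p^2 + 5pq + 36 + 27p - 45q - 20q - 15pq + 25q^2    [distributive law]
= 23p - 3p^2 - 10pq + 36 - 65q + 25q^2    [combine like terms]

23p - 3p^2 - 10pq + 36 - 65q + 25q^2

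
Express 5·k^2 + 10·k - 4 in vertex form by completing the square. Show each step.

5·k^2 + 10·k - 4
= 5(k^2 + 2·k) - 4    [factor out 5 from the k-terms]
= 5(k^2 + 2·k + 1 - 1) - 4    [add and subtract 1 inside the bracket]
= 5(k + 1)^2 - 5 - 4    [perfect-square identity]
= 5(k + 1)^2 - 9    [combine constants]

5(k + 1)^2 - 9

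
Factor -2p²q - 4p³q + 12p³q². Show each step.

-2p²q - 4p³q + 12p³q²
= 2(-p²q - 2p³q + 6p³q²)    [factor out 2]
= 2p²q(-1 - 2p + 6pq)    [factor out p²q]

2p²q(-1 - 2p + 6pq)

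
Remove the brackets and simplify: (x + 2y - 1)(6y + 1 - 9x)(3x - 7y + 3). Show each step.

(x + 2y - 1)(6y + 1 - 9x)(3x - 7y + 3)
= (6xy + x - 9x^2 + 12y^2 + 2y - 18xy - 6y - 1 + 9x)(3x - 7y + 3)    [distributive law]
= (-12xy + 10x - 9x^2 + 12y^2 - 4y - 1)(3x - 7y + 3)    [combine like terms]
= -36x^2y + 84xy^2 - 36xy + 30x^2 - 70xy + 30x - 27x^3 + 63x^2y - 27x^2 + 36xy^2 - 84y^3 + 36y^2 - 12xy + 28y^2 - 12y - 3x + 7y - 3    [distributive law]
= 27x^2y + 120xy^2 - 118xy + 3x^2 + 27x - 27x^3 - 84y^3 + 64y^2 - 5y - 3    [combine like terms]

27x^2y + 120xy^2 - 118xy + 3x^2 + 27x - 27x^3 - 84y^3 + 64y^2 - 5y - 3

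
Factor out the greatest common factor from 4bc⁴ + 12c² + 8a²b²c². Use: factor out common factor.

4c²(bc² + 3 + 2a²b²)

4bc⁴ + 12c² + 8a²b²c²
= 4(bc⁴ + 3c² + 2a²b²c²)    [factor out 4]
= 4c²(bc² + 3 + 2a²b²)    [factor out c²]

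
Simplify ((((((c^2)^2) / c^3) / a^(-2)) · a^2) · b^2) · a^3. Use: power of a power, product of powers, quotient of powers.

a^7b^2c

((((((c^2)^2) / c^3) / a^(-2)) · a^2) · b^2) · a^3
= (((((c^4) / c^3) / a^(-2)) · a^2) · b^2) · a^3    [power of a power]
= (((c / a^(-2)) · a^2) · b^2) · a^3    [quotient of powers]
= a^7b^2c    [quotient of powers; product of powers]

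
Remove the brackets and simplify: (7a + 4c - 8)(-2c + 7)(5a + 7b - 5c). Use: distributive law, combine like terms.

(7a + 4c - 8)(-2c + 7)(5a + 7b - 5c)
= (-14ac + 49a - 8c^2 + 28c + 16c - 56)(5a + 7b - 5c)    [distributive law]
= (-14ac + 49a - 8c^2 + 44c - 56)(5a + 7b - 5c)    [combine like terms]
= -70a^2c - 98abc + 70ac^2 + 245a^2 + 343ab - 245ac - 40ac^2 - 56bc^2 + 40c^3 + 220ac + 308bc - 220c^2 - 280a - 392b + 280c    [distributive law]
= -70a^2c - 98abc + 30ac^2 + 245a^2 + 343ab - 25ac - 56bc^2 + 40c^3 + 308bc - 220c^2 - 280a - 392b + 280c    [combine like terms]

-70a^2c - 98abc + 30ac^2 + 245a^2 + 343ab - 25ac - 56bc^2 + 40c^3 + 308bc - 220c^2 - 280a - 392b + 280c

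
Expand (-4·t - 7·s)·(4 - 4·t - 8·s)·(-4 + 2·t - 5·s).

(-4·t - 7·s)·(4 - 4·t - 8·s)·(-4 + 2·t - 5·s)
= (-16·t + 16·t² + 32·s·t - 28·s + 28·s·t + 56·s²)·(-4 + 2·t - 5·s)    [distributive law]
= (-16·t + 16·t² + 60·s·t - 28·s + 56·s²)·(-4 + 2·t - 5·s)    [combine like terms]
= 64·t - 32·t² + 80·s·t - 64·t² + 32·t³ - 80·s·t² - 240·s·t + 120·s·t² - 300·s²·t + 112·s - 56·s·t + 140·s² - 224·s² + 112·s²·t - 280·s³    [distributive law]
= 64·t - 96·t² - 216·s·t + 32·t³ + 40·s·t² - 188·s²·t + 112·s - 84·s² - 280·s³    [combine like terms]

64·t - 96·t² - 216·s·t + 32·t³ + 40·s·t² - 188·s²·t + 112·s - 84·s² - 280·s³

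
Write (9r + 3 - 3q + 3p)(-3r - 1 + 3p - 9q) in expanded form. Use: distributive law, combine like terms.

-27r^2 - 18r + 18pr - 72qr - 3 + 6p - 24q - 36pq + 27q^2 + 9p^2

(9r + 3 - 3q + 3p)(-3r - 1 + 3p - 9q)
= -27r^2 - 9r + 27pr - 81qr - 9r - 3 + 9p - 27q + 9qr + 3q - 9pq + 27q^2 - 9pr - 3p + 9p^2 - 27pq    [distributive law]
= -27r^2 - 18r + 18pr - 72qr - 3 + 6p - 24q - 36pq + 27q^2 + 9p^2    [combine like terms]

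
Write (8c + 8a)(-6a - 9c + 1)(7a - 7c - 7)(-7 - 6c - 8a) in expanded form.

-5544a²c + 336a²c² + 6048a³c - 10976ac² - 6048ac³ - 5096ac - 6216c³ - 3024c⁴ - 2800c² + 392c - 784a³ + 2688a⁴ - 2296a² + 392a

(8c + 8a)(-6a - 9c + 1)(7a - 7c - 7)(-7 - 6c - 8a)
= (-48ac - 72c² + 8c - 48a² - 72ac + 8a)(7a - 7c - 7)(-7 - 6c - 8a)    [distributive law]
= (-120ac - 72c² + 8c - 48a² + 8a)(7a - 7c - 7)(-7 - 6c - 8a)    [combine like terms]
= (-840a²c + 840ac² + 840ac - 504ac² + 504c³ + 504c² + 56ac - 56c² - 56c - 336a³ + 336a²c + 336a² + 56a² - 56ac - 56a)(-7 - 6c - 8a)    [distributive law]
= (-504a²c + 336ac² + 840ac + 504c³ + 448c² - 56c - 336a³ + 392a² - 56a)(-7 - 6c - 8a)    [combine like terms]
= 3528a²c + 3024a²c² + 4032a³c - 2352ac² - 2016ac³ - 2688a²c² - 5880ac - 5040ac² - 6720a²c - 3528c³ - 3024c⁴ - 4032ac³ - 3136c² - 2688c³ - 3584ac² + 392c + 336c² + 448ac + 2352a³ + 2016a³c + 2688a⁴ - 2744a² - 2352a²c - 3136a³ + 392a + 336ac + 448a²    [distributive law]
= -5544a²c + 336a²c² + 6048a³c - 10976ac² - 6048ac³ - 5096ac - 6216c³ - 3024c⁴ - 2800c² + 392c - 784a³ + 2688a⁴ - 2296a² + 392a    [combine like terms]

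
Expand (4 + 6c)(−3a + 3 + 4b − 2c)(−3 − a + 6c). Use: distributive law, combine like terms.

24a + 12a^2 − 28ac − 36 + 42c − 48b − 16ab + 24bc + 96c^2 + 18a^2c − 96ac^2 − 24abc + 144bc^2 − 72c^3

(4 + 6c)(−3a + 3 + 4b − 2c)(−3 − a + 6c)
= (−12a + 12 + 16b − 8c − 18ac + 18c + 24bc − 12c^2)(−3 − a + 6c)    [distributive law]
= (−12a + 12 + 16b + 10c − 18ac + 24bc − 12c^2)(−3 − a + 6c)    [combine like terms]
= 36a + 12a^2 − 72ac − 36 − 12a + 72c − 48b − 16ab + 96bc − 30c − 10ac + 60c^2 + 54ac + 18a^2c − 108ac^2 − 72bc − 24abc + 144bc^2 + 36c^2 + 12ac^2 − 72c^3    [distributive law]
= 24a + 12a^2 − 28ac − 36 + 42c − 48b − 16ab + 24bc + 96c^2 + 18a^2c − 96ac^2 − 24abc + 144bc^2 − 72c^3    [combine like terms]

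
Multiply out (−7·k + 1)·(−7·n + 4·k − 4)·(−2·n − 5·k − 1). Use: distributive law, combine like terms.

−98·k·n² − 189·k²·n − 78·k·n + 140·k³ − 132·k² − 12·k + 14·n² + 15·n + 4

(−7·k + 1)·(−7·n + 4·k − 4)·(−2·n − 5·k − 1)
= (49·k·n − 28·k² + 28·k − 7·n + 4·k − 4)·(−2·n − 5·k − 1)    [distributive law]
= (49·k·n − 28·k² + 32·k − 7·n − 4)·(−2·n − 5·k − 1)    [combine like terms]
= −98·k·n² − 245·k²·n − 49·k·n + 56·k²·n + 140·k³ + 28·k² − 64·k·n − 160·k² − 32·k + 14·n² + 35·k·n + 7·n + 8·n + 20·k + 4    [distributive law]
= −98·k·n² − 189·k²·n − 78·k·n + 140·k³ − 132·k² − 12·k + 14·n² + 15·n + 4    [combine like terms]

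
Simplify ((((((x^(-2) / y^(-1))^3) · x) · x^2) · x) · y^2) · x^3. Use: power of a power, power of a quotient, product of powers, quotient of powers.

((((((x^(-2) / y^(-1))^3) · x) · x^2) · x) · y^2) · x^3
= (((((((x^(-2))^3) / ((y^(-1))^3)) · x) · x^2) · x) · y^2) · x^3    [power of a quotient]
= (((((x^(-6) / ((y^(-1))^3)) · x) · x^2) · x) · y^2) · x^3    [power of a power]
= (((((x^(-6) / y^(-3)) · x) · x^2) · x) · y^2) · x^3    [power of a power]
= xy^5    [quotient of powers; product of powers]

xy^5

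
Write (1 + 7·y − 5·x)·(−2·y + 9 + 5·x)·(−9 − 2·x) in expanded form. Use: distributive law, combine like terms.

(1 + 7·y − 5·x)·(−2·y + 9 + 5·x)·(−9 − 2·x)
= (−2·y + 9 + 5·x − 14·y^2 + 63·y + 35·x·y + 10·x·y − 45·x − 25·x^2)·(−9 − 2·x)    [distributive law]
= (61·y + 9 − 40·x − 14·y^2 + 45·x·y − 25·x^2)·(−9 − 2·x)    [combine like terms]
= −549·y − 122·x·y − 81 − 18·x + 360·x + 80·x^2 + 126·y^2 + 28·x·y^2 − 405·x·y − 90·x^2·y + 225·x^2 + 50·x^3    [distributive law]
= −549·y − 527·x·y − 81 + 342·x + 305·x^2 + 126·y^2 + 28·x·y^2 − 90·x^2·y + 50·x^3    [combine like terms]

−549·y − 527·x·y − 81 + 342·x + 305·x^2 + 126·y^2 + 28·x·y^2 − 90·x^2·y + 50·x^3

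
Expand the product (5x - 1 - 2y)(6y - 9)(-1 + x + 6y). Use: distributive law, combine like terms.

(5x - 1 - 2y)(6y - 9)(-1 + x + 6y)
= (30xy - 45x - 6y + 9 - 12y² + 18y)(-1 + x + 6y)    [distributive law]
= (30xy - 45x + 12y + 9 - 12y²)(-1 + x + 6y)    [combine like terms]
= -30xy + 30x²y + 180xy² + 45x - 45x² - 270xy - 12y + 12xy + 72y² - 9 + 9x + 54y + 12y² - 12xy² - 72y³    [distributive law]
= -288xy + 30x²y + 168xy² + 54x - 45x² + 42y + 84y² - 9 - 72y³    [combine like terms]

-288xy + 30x²y + 168xy² + 54x - 45x² + 42y + 84y² - 9 - 72y³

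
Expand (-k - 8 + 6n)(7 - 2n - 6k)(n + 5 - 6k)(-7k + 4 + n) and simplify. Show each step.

(-k - 8 + 6n)(7 - 2n - 6k)(n + 5 - 6k)(-7k + 4 + n)
= (-7k + 2kn + 6k² - 56 + 16n + 48k + 42n - 12n² - 36kn)(n + 5 - 6k)(-7k + 4 + n)    [distributive law]
= (41k - 34kn + 6k² - 56 + 58n - 12n²)(n + 5 - 6k)(-7k + 4 + n)    [combine like terms]
= (41kn + 205k - 246k² - 34kn² - 170kn + 204k²n + 6k²n + 30k² - 36k³ - 56n - 280 + 336k + 58n² + 290n - 348kn - 12n³ - 60n² + 72kn²)(-7k + 4 + n)    [distributive law]
= (-477kn + 541k - 216k² + 38kn² + 210k²n - 36k³ + 234n - 280 - 2n² - 12n³)(-7k + 4 + n)    [combine like terms]
= 3339k²n - 1908kn - 477kn² - 3787k² + 2164k + 541kn + 1512k³ - 864k² - 216k²n - 266k²n² + 152kn² + 38kn³ - 1470k³n + 840k²n + 210k²n² + 252k⁴ - 144k³ - 36k³n - 1638kn + 936n + 234n² + 1960k - 1120 - 280n + 14kn² - 8n² - 2n³ + 84kn³ - 48n³ - 12n⁴    [distributive law]
= 3963k²n - 3005kn - 311kn² - 4651k² + 4124k + 1368k³ - 56k²n² + 122kn³ - 1506k³n + 252k⁴ + 656n + 226n² - 1120 - 50n³ - 12n⁴    [combine like terms]

3963k²n - 3005kn - 311kn² - 4651k² + 4124k + 1368k³ - 56k²n² + 122kn³ - 1506k³n + 252k⁴ + 656n + 226n² - 1120 - 50n³ - 12n⁴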